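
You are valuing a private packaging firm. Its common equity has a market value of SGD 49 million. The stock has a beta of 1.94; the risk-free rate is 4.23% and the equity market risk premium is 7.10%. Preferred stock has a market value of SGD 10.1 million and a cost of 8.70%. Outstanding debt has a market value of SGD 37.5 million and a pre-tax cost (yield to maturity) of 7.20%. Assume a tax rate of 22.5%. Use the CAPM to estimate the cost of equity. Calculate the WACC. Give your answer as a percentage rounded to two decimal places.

12.21%

Cost of equity via CAPM: Re = 4.23% + 1.94 × 7.1% = 18.0040%.
Total capital V = 49 + 10.1 + 37.5 = 96.6.
Equity: weight = 49/96.6 = 0.5072; cost = 18.004%.
Preferred: weight = 10.1/96.6 = 0.1046; cost = 8.7%.
Debt: weight = 37.5/96.6 = 0.3882; after-tax cost = 7.2% × (1 − 22.5%) = 5.5800%.
WACC = 0.5072 × 18.0040% + 0.1046 × 8.7000% + 0.3882 × 5.5800% = 12.2082%.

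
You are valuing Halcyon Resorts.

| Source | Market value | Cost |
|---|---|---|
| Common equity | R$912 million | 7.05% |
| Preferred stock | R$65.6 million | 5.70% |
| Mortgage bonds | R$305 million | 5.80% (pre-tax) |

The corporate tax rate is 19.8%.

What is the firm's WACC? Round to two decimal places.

6.41%

Total capital V = 912 + 65.6 + 305 = 1282.6.
Equity: weight = 912/1282.6 = 0.7111; cost = 7.05%.
Preferred: weight = 65.6/1282.6 = 0.0511; cost = 5.7%.
Mortgage bonds: weight = 305/1282.6 = 0.2378; after-tax cost = 5.8% × (1 − 19.8%) = 4.6516%.
WACC = 0.7111 × 7.0500% + 0.0511 × 5.7000% + 0.2378 × 4.6516% = 6.4106%.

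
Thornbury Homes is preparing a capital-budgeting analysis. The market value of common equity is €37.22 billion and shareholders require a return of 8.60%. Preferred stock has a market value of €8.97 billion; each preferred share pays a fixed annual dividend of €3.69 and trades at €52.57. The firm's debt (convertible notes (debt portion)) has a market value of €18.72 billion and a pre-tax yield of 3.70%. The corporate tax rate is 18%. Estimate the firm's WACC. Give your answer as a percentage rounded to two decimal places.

Cost of preferred: Rp = 3.69 / 52.57 = 7.0192%.
Total capital V = 37.22 + 8.97 + 18.72 = 64.91.
Equity: weight = 37.22/64.91 = 0.5734; cost = 8.6%.
Preferred: weight = 8.97/64.91 = 0.1382; cost = 7.0192%.
Convertible notes (debt portion): weight = 18.72/64.91 = 0.2884; after-tax cost = 3.7% × (1 − 18%) = 3.0340%.
WACC = 0.5734 × 8.6000% + 0.1382 × 7.0192% + 0.2884 × 3.0340% = 6.7763%.

6.78%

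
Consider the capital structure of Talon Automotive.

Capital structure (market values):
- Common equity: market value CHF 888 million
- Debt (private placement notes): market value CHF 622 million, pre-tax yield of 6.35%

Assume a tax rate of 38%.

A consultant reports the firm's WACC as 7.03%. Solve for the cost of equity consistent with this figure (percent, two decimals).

9.20%

Total capital V = 888 + 622 = 1510.
Equity weight = 888/1510 = 0.5881.
Private placement notes weight = 622/1510 = 0.4119.
Debt contribution = 0.4119 × 6.35% × (1 − 38%) = 1.6217%.
Required equity contribution = 7.03% − 1.6217% = 5.4083%.
Re = 5.4083% / 0.5881 = 9.1965%.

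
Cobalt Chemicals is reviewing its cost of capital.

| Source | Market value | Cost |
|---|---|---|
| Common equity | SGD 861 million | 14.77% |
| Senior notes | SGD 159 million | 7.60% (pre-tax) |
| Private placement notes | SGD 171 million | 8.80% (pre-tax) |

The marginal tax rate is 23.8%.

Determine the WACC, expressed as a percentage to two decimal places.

12.41%

Total capital V = 861 + 159 + 171 = 1191.
Equity: weight = 861/1191 = 0.7229; cost = 14.77%.
Senior notes: weight = 159/1191 = 0.1335; after-tax cost = 7.6% × (1 − 23.8%) = 5.7912%.
Private placement notes: weight = 171/1191 = 0.1436; after-tax cost = 8.8% × (1 − 23.8%) = 6.7056%.
WACC = 0.7229 × 14.7700% + 0.1335 × 5.7912% + 0.1436 × 6.7056% = 12.4135%.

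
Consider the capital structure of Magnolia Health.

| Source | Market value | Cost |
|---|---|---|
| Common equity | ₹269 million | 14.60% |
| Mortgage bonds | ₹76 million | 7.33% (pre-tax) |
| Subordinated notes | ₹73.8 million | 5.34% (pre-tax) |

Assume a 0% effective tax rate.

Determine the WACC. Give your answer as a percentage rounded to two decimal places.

11.65%

Total capital V = 269 + 76 + 73.8 = 418.8.
Equity: weight = 269/418.8 = 0.6423; cost = 14.6%.
Mortgage bonds: weight = 76/418.8 = 0.1815; after-tax cost = 7.33% × (1 − 0%) = 7.3300%.
Subordinated notes: weight = 73.8/418.8 = 0.1762; after-tax cost = 5.34% × (1 − 0%) = 5.3400%.
WACC = 0.6423 × 14.6000% + 0.1815 × 7.3300% + 0.1762 × 5.3400% = 11.6489%.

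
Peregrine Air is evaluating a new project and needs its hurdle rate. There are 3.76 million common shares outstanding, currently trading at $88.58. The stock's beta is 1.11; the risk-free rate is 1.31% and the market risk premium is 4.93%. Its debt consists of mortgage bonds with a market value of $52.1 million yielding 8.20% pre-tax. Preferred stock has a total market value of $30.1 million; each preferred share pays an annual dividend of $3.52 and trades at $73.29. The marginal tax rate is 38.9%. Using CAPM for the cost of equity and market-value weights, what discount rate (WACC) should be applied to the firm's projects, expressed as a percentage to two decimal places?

Cost of equity via CAPM: Re = 1.31% + 1.11 × 4.93% = 6.7823%.
Cost of preferred: Rp = 3.52 / 73.29 = 4.8028%.
Market value of equity E = 88.58 × 3.76m = 333.0608m.
Total capital V = 333.0608 + 30.1 + 52.1 = 415.2608.
Equity: weight = 333.0608/415.2608 = 0.8021; cost = 6.7823%.
Preferred: weight = 30.1/415.2608 = 0.0725; cost = 4.8028%.
Mortgage bonds: weight = 52.1/415.2608 = 0.1255; after-tax cost = 8.2% × (1 − 38.9%) = 5.0102%.
WACC = 0.8021 × 6.7823% + 0.0725 × 4.8028% + 0.1255 × 5.0102% = 6.4165%.

6.42%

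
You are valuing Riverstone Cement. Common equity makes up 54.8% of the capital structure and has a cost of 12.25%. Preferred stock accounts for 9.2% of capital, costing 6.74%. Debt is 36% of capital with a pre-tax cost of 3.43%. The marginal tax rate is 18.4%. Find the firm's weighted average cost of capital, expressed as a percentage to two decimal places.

8.34%

After-tax cost of debt = 3.43% × (1 − 18.4%) = 2.7989%.
WACC = 0.548 × 12.2500% + 0.092 × 6.7400% + 0.360 × 2.7989% = 8.3407%.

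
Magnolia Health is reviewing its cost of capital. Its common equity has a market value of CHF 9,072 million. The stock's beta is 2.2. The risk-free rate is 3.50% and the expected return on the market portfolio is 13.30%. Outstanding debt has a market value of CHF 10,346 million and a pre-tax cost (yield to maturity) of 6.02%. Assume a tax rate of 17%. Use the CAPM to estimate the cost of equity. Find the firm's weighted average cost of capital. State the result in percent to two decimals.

14.37%

Market risk premium = 13.3% − 3.5% = 9.8%.
Cost of equity via CAPM: Re = 3.5% + 2.2 × 9.8% = 25.0600%.
Total capital V = 9072 + 10346 = 19418.
Equity: weight = 9072/19418 = 0.4672; cost = 25.06%.
Debt: weight = 10346/19418 = 0.5328; after-tax cost = 6.02% × (1 − 17%) = 4.9966%.
WACC = 0.4672 × 25.0600% + 0.5328 × 4.9966% = 14.3701%.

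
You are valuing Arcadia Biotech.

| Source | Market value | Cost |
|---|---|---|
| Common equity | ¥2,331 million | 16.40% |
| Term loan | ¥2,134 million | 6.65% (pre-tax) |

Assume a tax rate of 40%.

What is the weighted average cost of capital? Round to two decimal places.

10.47%

Total capital V = 2331 + 2134 = 4465.
Equity: weight = 2331/4465 = 0.5221; cost = 16.4%.
Term loan: weight = 2134/4465 = 0.4779; after-tax cost = 6.65% × (1 − 40%) = 3.9900%.
WACC = 0.5221 × 16.4000% + 0.4779 × 3.9900% = 10.4688%.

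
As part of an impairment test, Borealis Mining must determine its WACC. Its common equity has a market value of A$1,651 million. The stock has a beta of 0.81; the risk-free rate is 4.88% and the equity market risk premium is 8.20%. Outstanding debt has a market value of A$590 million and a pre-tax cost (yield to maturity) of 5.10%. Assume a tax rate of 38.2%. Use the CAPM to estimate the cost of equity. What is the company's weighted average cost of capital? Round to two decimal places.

Cost of equity via CAPM: Re = 4.88% + 0.81 × 8.2% = 11.5220%.
Total capital V = 1651 + 590 = 2241.
Equity: weight = 1651/2241 = 0.7367; cost = 11.522%.
Debt: weight = 590/2241 = 0.2633; after-tax cost = 5.1% × (1 − 38.2%) = 3.1518%.
WACC = 0.7367 × 11.5220% + 0.2633 × 3.1518% = 9.3183%.

9.32%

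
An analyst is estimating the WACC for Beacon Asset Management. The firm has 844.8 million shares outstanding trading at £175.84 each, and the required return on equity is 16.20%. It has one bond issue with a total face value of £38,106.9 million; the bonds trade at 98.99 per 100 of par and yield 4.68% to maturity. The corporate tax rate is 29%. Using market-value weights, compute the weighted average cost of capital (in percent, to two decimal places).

Market value of equity E = 175.84 × 844.8m = 148549.632m. Market value of debt D = 38106.9m × 98.99/100 = 37722.02031m.
Total capital V = 148549.632 + 37722.02031 = 186271.65231.
Equity: weight = 148549.632/186271.65231 = 0.7975; cost = 16.2%.
Bonds outstanding: weight = 37722.02031/186271.65231 = 0.2025; after-tax cost = 4.68% × (1 − 29%) = 3.3228%.
WACC = 0.7975 × 16.2000% + 0.2025 × 3.3228% = 13.5922%.

13.59%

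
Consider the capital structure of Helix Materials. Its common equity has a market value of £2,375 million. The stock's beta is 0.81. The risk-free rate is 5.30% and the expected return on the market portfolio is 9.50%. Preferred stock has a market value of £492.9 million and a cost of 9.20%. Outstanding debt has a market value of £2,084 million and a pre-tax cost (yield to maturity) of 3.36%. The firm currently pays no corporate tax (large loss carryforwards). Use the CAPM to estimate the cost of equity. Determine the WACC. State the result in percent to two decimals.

6.50%

Market risk premium = 9.5% − 5.3% = 4.2%.
Cost of equity via CAPM: Re = 5.3% + 0.81 × 4.2% = 8.7020%.
Total capital V = 2375 + 492.9 + 2084 = 4951.9.
Equity: weight = 2375/4951.9 = 0.4796; cost = 8.702%.
Preferred: weight = 492.9/4951.9 = 0.0995; cost = 9.2%.
Debt: weight = 2084/4951.9 = 0.4208; after-tax cost = 3.36% × (1 − 0%) = 3.3600%.
WACC = 0.4796 × 8.7020% + 0.0995 × 9.2000% + 0.4208 × 3.3600% = 6.5034%.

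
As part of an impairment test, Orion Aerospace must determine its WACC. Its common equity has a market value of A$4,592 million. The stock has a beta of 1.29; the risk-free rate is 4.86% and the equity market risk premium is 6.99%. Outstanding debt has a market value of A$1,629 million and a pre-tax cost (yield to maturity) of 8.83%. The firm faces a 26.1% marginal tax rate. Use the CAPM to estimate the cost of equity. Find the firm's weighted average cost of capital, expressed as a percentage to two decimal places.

11.95%

Cost of equity via CAPM: Re = 4.86% + 1.29 × 6.99% = 13.8771%.
Total capital V = 4592 + 1629 = 6221.
Equity: weight = 4592/6221 = 0.7381; cost = 13.8771%.
Debt: weight = 1629/6221 = 0.2619; after-tax cost = 8.83% × (1 − 26.1%) = 6.5254%.
WACC = 0.7381 × 13.8771% + 0.2619 × 6.5254% = 11.9520%.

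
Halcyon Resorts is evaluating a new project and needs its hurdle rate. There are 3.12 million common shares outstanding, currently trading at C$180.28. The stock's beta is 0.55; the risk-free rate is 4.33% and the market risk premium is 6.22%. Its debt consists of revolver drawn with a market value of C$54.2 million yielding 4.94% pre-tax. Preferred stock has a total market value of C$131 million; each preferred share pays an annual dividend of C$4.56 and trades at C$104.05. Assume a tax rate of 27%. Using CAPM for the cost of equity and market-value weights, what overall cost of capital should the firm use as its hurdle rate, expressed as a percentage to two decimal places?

6.86%

Cost of equity via CAPM: Re = 4.33% + 0.55 × 6.22% = 7.7510%.
Cost of preferred: Rp = 4.56 / 104.05 = 4.3825%.
Market value of equity E = 180.28 × 3.12m = 562.4736m.
Total capital V = 562.4736 + 131 + 54.2 = 747.6736.
Equity: weight = 562.4736/747.6736 = 0.7523; cost = 7.751%.
Preferred: weight = 131/747.6736 = 0.1752; cost = 4.3825%.
Revolver drawn: weight = 54.2/747.6736 = 0.0725; after-tax cost = 4.94% × (1 − 27%) = 3.6062%.
WACC = 0.7523 × 7.7510% + 0.1752 × 4.3825% + 0.0725 × 3.6062% = 6.8603%.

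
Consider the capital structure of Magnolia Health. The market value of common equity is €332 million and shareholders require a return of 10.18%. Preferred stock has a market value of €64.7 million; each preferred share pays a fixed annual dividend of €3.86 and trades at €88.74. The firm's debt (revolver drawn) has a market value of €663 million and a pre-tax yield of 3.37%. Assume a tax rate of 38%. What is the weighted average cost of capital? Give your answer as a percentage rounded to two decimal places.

Cost of preferred: Rp = 3.86 / 88.74 = 4.3498%.
Total capital V = 332 + 64.7 + 663 = 1059.7.
Equity: weight = 332/1059.7 = 0.3133; cost = 10.18%.
Preferred: weight = 64.7/1059.7 = 0.0611; cost = 4.3498%.
Revolver drawn: weight = 663/1059.7 = 0.6256; after-tax cost = 3.37% × (1 − 38%) = 2.0894%.
WACC = 0.3133 × 10.1800% + 0.0611 × 4.3498% + 0.6256 × 2.0894% = 4.7622%.

4.76%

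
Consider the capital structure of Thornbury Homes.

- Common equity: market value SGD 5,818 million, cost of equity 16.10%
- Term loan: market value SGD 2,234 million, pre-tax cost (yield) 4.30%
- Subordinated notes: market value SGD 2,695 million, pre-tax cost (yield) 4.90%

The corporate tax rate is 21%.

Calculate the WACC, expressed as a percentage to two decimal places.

Total capital V = 5818 + 2234 + 2695 = 10747.
Equity: weight = 5818/10747 = 0.5414; cost = 16.1%.
Term loan: weight = 2234/10747 = 0.2079; after-tax cost = 4.3% × (1 − 21%) = 3.3970%.
Subordinated notes: weight = 2695/10747 = 0.2508; after-tax cost = 4.9% × (1 − 21%) = 3.8710%.
WACC = 0.5414 × 16.1000% + 0.2079 × 3.3970% + 0.2508 × 3.8710% = 10.3928%.

10.39%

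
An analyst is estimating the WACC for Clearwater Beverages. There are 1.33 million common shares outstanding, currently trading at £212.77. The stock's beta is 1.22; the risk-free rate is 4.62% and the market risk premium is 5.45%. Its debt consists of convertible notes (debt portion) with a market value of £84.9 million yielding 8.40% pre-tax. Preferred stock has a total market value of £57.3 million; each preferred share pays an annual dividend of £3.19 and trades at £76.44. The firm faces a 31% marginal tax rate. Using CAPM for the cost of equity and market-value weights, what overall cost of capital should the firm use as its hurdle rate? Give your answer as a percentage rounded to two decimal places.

9.22%

Cost of equity via CAPM: Re = 4.62% + 1.22 × 5.45% = 11.2690%.
Cost of preferred: Rp = 3.19 / 76.44 = 4.1732%.
Market value of equity E = 212.77 × 1.33m = 282.9841m.
Total capital V = 282.9841 + 57.3 + 84.9 = 425.1841.
Equity: weight = 282.9841/425.1841 = 0.6656; cost = 11.269%.
Preferred: weight = 57.3/425.1841 = 0.1348; cost = 4.1732%.
Convertible notes (debt portion): weight = 84.9/425.1841 = 0.1997; after-tax cost = 8.4% × (1 − 31%) = 5.7960%.
WACC = 0.6656 × 11.2690% + 0.1348 × 4.1732% + 0.1997 × 5.7960% = 9.2199%.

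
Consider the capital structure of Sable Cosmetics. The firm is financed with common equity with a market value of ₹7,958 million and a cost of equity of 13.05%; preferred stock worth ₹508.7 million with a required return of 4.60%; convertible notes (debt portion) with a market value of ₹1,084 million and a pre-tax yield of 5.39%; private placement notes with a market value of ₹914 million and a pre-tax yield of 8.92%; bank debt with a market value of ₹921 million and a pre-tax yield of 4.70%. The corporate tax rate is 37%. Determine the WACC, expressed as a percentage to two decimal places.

Total capital V = 7958 + 508.7 + 1084 + 914 + 921 = 11385.7.
Equity: weight = 7958/11385.7 = 0.6989; cost = 13.05%.
Preferred: weight = 508.7/11385.7 = 0.0447; cost = 4.6%.
Convertible notes (debt portion): weight = 1084/11385.7 = 0.0952; after-tax cost = 5.39% × (1 − 37%) = 3.3957%.
Private placement notes: weight = 914/11385.7 = 0.0803; after-tax cost = 8.92% × (1 − 37%) = 5.6196%.
Bank debt: weight = 921/11385.7 = 0.0809; after-tax cost = 4.7% × (1 − 37%) = 2.9610%.
WACC = 0.6989 × 13.0500% + 0.0447 × 4.6000% + 0.0952 × 3.3957% + 0.0803 × 5.6196% + 0.0809 × 2.9610% = 10.3407%.

10.34%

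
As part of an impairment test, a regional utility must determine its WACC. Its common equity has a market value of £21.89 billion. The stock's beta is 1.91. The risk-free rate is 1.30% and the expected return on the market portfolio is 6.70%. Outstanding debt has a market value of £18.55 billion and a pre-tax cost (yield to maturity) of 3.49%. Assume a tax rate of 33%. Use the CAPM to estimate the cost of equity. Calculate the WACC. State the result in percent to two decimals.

Market risk premium = 6.7% − 1.3% = 5.4%.
Cost of equity via CAPM: Re = 1.3% + 1.91 × 5.4% = 11.6140%.
Total capital V = 21.89 + 18.55 = 40.44.
Equity: weight = 21.89/40.44 = 0.5413; cost = 11.614%.
Debt: weight = 18.55/40.44 = 0.4587; after-tax cost = 3.49% × (1 − 33%) = 2.3383%.
WACC = 0.5413 × 11.6140% + 0.4587 × 2.3383% = 7.3592%.

7.36%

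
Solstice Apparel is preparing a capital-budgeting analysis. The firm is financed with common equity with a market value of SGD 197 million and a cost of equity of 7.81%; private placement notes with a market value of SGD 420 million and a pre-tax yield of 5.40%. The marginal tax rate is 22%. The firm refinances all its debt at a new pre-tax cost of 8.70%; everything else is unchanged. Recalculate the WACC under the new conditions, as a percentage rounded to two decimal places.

After the change:
Total capital V = 197 + 420 = 617.
Equity: weight = 197/617 = 0.3193; cost = 7.81%.
Private placement notes: weight = 420/617 = 0.6807; after-tax cost = 8.7% × (1 − 22%) = 6.7860%.
WACC = 0.3193 × 7.8100% + 0.6807 × 6.7860% = 7.1129%.

7.11%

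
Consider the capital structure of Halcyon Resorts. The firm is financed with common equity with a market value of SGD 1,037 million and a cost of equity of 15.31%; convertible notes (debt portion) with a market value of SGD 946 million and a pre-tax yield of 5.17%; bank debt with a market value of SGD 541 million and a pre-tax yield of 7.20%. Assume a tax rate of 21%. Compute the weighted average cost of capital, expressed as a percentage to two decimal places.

Total capital V = 1037 + 946 + 541 = 2524.
Equity: weight = 1037/2524 = 0.4109; cost = 15.31%.
Convertible notes (debt portion): weight = 946/2524 = 0.3748; after-tax cost = 5.17% × (1 − 21%) = 4.0843%.
Bank debt: weight = 541/2524 = 0.2143; after-tax cost = 7.2% × (1 − 21%) = 5.6880%.
WACC = 0.4109 × 15.3100% + 0.3748 × 4.0843% + 0.2143 × 5.6880% = 9.0402%.

9.04%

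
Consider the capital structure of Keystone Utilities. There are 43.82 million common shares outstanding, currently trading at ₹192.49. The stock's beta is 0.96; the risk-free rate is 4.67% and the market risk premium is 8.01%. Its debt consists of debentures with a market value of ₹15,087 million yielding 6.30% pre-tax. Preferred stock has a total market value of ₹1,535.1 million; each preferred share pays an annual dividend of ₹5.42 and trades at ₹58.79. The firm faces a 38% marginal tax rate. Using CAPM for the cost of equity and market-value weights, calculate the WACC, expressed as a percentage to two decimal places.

Cost of equity via CAPM: Re = 4.67% + 0.96 × 8.01% = 12.3596%.
Cost of preferred: Rp = 5.42 / 58.79 = 9.2193%.
Market value of equity E = 192.49 × 43.82m = 8434.9118m.
Total capital V = 8434.9118 + 1535.1 + 15087 = 25057.0118.
Equity: weight = 8434.9118/25057.0118 = 0.3366; cost = 12.3596%.
Preferred: weight = 1535.1/25057.0118 = 0.0613; cost = 9.2193%.
Debentures: weight = 15087/25057.0118 = 0.6021; after-tax cost = 6.3% × (1 − 38%) = 3.9060%.
WACC = 0.3366 × 12.3596% + 0.0613 × 9.2193% + 0.6021 × 3.9060% = 7.0772%.

7.08%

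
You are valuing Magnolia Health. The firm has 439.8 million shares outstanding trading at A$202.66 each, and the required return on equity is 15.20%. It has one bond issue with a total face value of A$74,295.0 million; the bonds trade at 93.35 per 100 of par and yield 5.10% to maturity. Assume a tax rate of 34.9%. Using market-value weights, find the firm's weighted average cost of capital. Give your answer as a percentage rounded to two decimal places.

Market value of equity E = 202.66 × 439.8m = 89129.868m. Market value of debt D = 74295m × 93.35/100 = 69354.3825m.
Total capital V = 89129.868 + 69354.3825 = 158484.2505.
Equity: weight = 89129.868/158484.2505 = 0.5624; cost = 15.2%.
Bonds outstanding: weight = 69354.3825/158484.2505 = 0.4376; after-tax cost = 5.1% × (1 − 34.9%) = 3.3201%.
WACC = 0.5624 × 15.2000% + 0.4376 × 3.3201% = 10.0012%.

10.00%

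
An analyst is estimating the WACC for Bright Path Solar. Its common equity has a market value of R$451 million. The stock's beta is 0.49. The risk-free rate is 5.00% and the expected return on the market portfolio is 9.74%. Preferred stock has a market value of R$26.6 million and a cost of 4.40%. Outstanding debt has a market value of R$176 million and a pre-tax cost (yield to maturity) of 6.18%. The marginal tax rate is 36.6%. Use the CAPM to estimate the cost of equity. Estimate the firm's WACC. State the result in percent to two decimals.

6.29%

Market risk premium = 9.74% − 5.0% = 4.74%.
Cost of equity via CAPM: Re = 5.0% + 0.49 × 4.74% = 7.3226%.
Total capital V = 451 + 26.6 + 176 = 653.6.
Equity: weight = 451/653.6 = 0.6900; cost = 7.3226%.
Preferred: weight = 26.6/653.6 = 0.0407; cost = 4.4%.
Debt: weight = 176/653.6 = 0.2693; after-tax cost = 6.18% × (1 − 36.6%) = 3.9181%.
WACC = 0.6900 × 7.3226% + 0.0407 × 4.4000% + 0.2693 × 3.9181% = 6.2869%.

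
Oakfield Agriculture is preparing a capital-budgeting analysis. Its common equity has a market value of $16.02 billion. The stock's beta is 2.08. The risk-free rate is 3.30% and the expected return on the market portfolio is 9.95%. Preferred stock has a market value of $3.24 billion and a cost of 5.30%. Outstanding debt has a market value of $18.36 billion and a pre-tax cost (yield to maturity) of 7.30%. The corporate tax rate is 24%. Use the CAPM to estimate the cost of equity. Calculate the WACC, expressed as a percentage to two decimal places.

10.46%

Market risk premium = 9.95% − 3.3% = 6.65%.
Cost of equity via CAPM: Re = 3.3% + 2.08 × 6.65% = 17.1320%.
Total capital V = 16.02 + 3.24 + 18.36 = 37.62.
Equity: weight = 16.02/37.62 = 0.4258; cost = 17.132%.
Preferred: weight = 3.24/37.62 = 0.0861; cost = 5.3%.
Debt: weight = 18.36/37.62 = 0.4880; after-tax cost = 7.3% × (1 − 24%) = 5.5480%.
WACC = 0.4258 × 17.1320% + 0.0861 × 5.3000% + 0.4880 × 5.5480% = 10.4595%.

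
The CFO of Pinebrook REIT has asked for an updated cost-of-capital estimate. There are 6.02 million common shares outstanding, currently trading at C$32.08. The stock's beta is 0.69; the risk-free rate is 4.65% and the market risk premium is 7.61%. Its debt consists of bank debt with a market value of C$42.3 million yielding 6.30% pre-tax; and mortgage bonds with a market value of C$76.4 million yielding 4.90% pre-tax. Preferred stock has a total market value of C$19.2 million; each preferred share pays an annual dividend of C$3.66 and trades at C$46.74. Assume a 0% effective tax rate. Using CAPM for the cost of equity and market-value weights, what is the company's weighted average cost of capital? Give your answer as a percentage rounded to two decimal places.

8.17%

Cost of equity via CAPM: Re = 4.65% + 0.69 × 7.61% = 9.9009%.
Cost of preferred: Rp = 3.66 / 46.74 = 7.8306%.
Market value of equity E = 32.08 × 6.02m = 193.1216m.
Total capital V = 193.1216 + 19.2 + 42.3 + 76.4 = 331.0216.
Equity: weight = 193.1216/331.0216 = 0.5834; cost = 9.9009%.
Preferred: weight = 19.2/331.0216 = 0.0580; cost = 7.8306%.
Bank debt: weight = 42.3/331.0216 = 0.1278; after-tax cost = 6.3% × (1 − 0%) = 6.3000%.
Mortgage bonds: weight = 76.4/331.0216 = 0.2308; after-tax cost = 4.9% × (1 − 0%) = 4.9000%.
WACC = 0.5834 × 9.9009% + 0.0580 × 7.8306% + 0.1278 × 6.3000% + 0.2308 × 4.9000% = 8.1665%.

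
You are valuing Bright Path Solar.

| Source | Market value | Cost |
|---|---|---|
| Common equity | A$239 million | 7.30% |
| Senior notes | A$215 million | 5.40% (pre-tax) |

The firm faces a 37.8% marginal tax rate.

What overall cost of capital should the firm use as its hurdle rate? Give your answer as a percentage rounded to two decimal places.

5.43%

Total capital V = 239 + 215 = 454.
Equity: weight = 239/454 = 0.5264; cost = 7.3%.
Senior notes: weight = 215/454 = 0.4736; after-tax cost = 5.4% × (1 − 37.8%) = 3.3588%.
WACC = 0.5264 × 7.3000% + 0.4736 × 3.3588% = 5.4336%.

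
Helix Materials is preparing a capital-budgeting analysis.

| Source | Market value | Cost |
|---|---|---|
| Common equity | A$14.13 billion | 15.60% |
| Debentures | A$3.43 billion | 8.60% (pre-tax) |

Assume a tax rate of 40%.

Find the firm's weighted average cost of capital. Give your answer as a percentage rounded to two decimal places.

13.56%

Total capital V = 14.13 + 3.43 = 17.56.
Equity: weight = 14.13/17.56 = 0.8047; cost = 15.6%.
Debentures: weight = 3.43/17.56 = 0.1953; after-tax cost = 8.6% × (1 − 40%) = 5.1600%.
WACC = 0.8047 × 15.6000% + 0.1953 × 5.1600% = 13.5608%.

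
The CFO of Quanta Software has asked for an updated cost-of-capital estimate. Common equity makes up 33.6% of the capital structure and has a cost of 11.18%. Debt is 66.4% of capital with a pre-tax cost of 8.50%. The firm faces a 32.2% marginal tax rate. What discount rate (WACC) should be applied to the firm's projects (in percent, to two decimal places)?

After-tax cost of debt = 8.5% × (1 − 32.2%) = 5.7630%.
WACC = 0.336 × 11.1800% + 0.664 × 5.7630% = 7.5831%.

7.58%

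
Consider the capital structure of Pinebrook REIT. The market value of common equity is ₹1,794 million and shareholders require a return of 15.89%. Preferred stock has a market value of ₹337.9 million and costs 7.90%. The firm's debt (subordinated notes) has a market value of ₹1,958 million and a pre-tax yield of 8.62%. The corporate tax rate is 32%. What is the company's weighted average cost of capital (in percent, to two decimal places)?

Total capital V = 1794 + 337.9 + 1958 = 4089.9.
Equity: weight = 1794/4089.9 = 0.4386; cost = 15.89%.
Preferred: weight = 337.9/4089.9 = 0.0826; cost = 7.9%.
Subordinated notes: weight = 1958/4089.9 = 0.4787; after-tax cost = 8.62% × (1 − 32%) = 5.8616%.
WACC = 0.4386 × 15.8900% + 0.0826 × 7.9000% + 0.4787 × 5.8616% = 10.4289%.

10.43%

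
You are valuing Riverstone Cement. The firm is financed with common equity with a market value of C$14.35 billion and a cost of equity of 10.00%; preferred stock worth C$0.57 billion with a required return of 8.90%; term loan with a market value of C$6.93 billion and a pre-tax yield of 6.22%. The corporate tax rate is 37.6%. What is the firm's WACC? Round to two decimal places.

Total capital V = 14.35 + 0.57 + 6.93 = 21.85.
Equity: weight = 14.35/21.85 = 0.6568; cost = 10%.
Preferred: weight = 0.57/21.85 = 0.0261; cost = 8.9%.
Term loan: weight = 6.93/21.85 = 0.3172; after-tax cost = 6.22% × (1 − 37.6%) = 3.8813%.
WACC = 0.6568 × 10.0000% + 0.0261 × 8.9000% + 0.3172 × 3.8813% = 8.0307%.

8.03%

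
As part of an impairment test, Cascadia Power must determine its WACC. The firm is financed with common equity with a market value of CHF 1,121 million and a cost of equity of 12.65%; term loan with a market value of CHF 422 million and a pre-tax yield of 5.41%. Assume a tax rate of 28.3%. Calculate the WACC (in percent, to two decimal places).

Total capital V = 1121 + 422 = 1543.
Equity: weight = 1121/1543 = 0.7265; cost = 12.65%.
Term loan: weight = 422/1543 = 0.2735; after-tax cost = 5.41% × (1 − 28.3%) = 3.8790%.
WACC = 0.7265 × 12.6500% + 0.2735 × 3.8790% = 10.2512%.

10.25%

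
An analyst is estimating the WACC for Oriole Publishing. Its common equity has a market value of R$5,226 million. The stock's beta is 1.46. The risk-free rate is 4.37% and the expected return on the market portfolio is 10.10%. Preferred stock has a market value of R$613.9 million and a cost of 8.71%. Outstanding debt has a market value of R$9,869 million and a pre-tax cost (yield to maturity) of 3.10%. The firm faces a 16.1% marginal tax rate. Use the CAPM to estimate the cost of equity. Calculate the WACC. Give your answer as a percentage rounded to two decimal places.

Market risk premium = 10.1% − 4.37% = 5.73%.
Cost of equity via CAPM: Re = 4.37% + 1.46 × 5.73% = 12.7358%.
Total capital V = 5226 + 613.9 + 9869 = 15708.9.
Equity: weight = 5226/15708.9 = 0.3327; cost = 12.7358%.
Preferred: weight = 613.9/15708.9 = 0.0391; cost = 8.71%.
Debt: weight = 9869/15708.9 = 0.6282; after-tax cost = 3.1% × (1 − 16.1%) = 2.6009%.
WACC = 0.3327 × 12.7358% + 0.0391 × 8.7100% + 0.6282 × 2.6009% = 6.2113%.

6.21%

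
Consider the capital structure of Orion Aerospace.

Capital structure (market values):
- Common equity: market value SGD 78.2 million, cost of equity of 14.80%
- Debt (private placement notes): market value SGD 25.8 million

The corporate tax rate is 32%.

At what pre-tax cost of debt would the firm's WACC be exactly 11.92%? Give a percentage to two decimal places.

Total capital V = 78.2 + 25.8 = 104.
Equity weight = 78.2/104 = 0.7519.
Private placement notes weight = 25.8/104 = 0.2481.
Equity contribution = 0.7519 × 14.8% = 11.1285%.
Remaining for debt = 11.92% − 11.1285% = 0.7915%.
Rd × (1 − 32%) × 0.2481 = 0.7915%  ⇒  Rd = 4.6922%.

4.69%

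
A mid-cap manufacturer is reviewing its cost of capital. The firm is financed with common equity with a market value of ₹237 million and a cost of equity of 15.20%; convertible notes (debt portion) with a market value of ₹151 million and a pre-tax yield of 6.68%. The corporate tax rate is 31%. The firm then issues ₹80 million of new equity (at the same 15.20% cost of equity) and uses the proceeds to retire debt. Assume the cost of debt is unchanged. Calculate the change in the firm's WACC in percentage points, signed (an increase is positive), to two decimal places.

Current WACC:
Total capital V = 237 + 151 = 388.
Equity: weight = 237/388 = 0.6108; cost = 15.2%.
Convertible notes (debt portion): weight = 151/388 = 0.3892; after-tax cost = 6.68% × (1 − 31%) = 4.6092%.
WACC = 0.6108 × 15.2000% + 0.3892 × 4.6092% = 11.0783%.
After the change:
Total capital V = 317 + 71 = 388.
Equity: weight = 317/388 = 0.8170; cost = 15.2%.
Convertible notes (debt portion): weight = 71/388 = 0.1830; after-tax cost = 6.68% × (1 − 31%) = 4.6092%.
WACC = 0.8170 × 15.2000% + 0.1830 × 4.6092% = 13.2620%.
Change in WACC = 13.2620% − 11.0783% = 2.1837 pp.

+2.18 pp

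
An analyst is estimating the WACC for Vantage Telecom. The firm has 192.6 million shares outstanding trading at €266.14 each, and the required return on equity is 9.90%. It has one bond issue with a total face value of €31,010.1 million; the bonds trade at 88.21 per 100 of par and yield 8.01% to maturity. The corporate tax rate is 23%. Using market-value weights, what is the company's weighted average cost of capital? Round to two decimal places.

Market value of equity E = 266.14 × 192.6m = 51258.564m. Market value of debt D = 31010.1m × 88.21/100 = 27354.00921m.
Total capital V = 51258.564 + 27354.00921 = 78612.57321.
Equity: weight = 51258.564/78612.57321 = 0.6520; cost = 9.9%.
Bonds outstanding: weight = 27354.00921/78612.57321 = 0.3480; after-tax cost = 8.01% × (1 − 23%) = 6.1677%.
WACC = 0.6520 × 9.9000% + 0.3480 × 6.1677% = 8.6013%.

8.60%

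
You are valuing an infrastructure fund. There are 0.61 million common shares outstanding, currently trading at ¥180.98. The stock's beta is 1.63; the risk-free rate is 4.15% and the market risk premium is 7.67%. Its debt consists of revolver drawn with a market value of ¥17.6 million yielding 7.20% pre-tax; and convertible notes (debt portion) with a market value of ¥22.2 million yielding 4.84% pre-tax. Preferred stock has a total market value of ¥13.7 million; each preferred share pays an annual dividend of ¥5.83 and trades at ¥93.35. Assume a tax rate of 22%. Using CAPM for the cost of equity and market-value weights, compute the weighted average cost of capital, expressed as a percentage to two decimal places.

12.85%

Cost of equity via CAPM: Re = 4.15% + 1.63 × 7.67% = 16.6521%.
Cost of preferred: Rp = 5.83 / 93.35 = 6.2453%.
Market value of equity E = 180.98 × 0.61m = 110.3978m.
Total capital V = 110.3978 + 13.7 + 17.6 + 22.2 = 163.8978.
Equity: weight = 110.3978/163.8978 = 0.6736; cost = 16.6521%.
Preferred: weight = 13.7/163.8978 = 0.0836; cost = 6.2453%.
Revolver drawn: weight = 17.6/163.8978 = 0.1074; after-tax cost = 7.2% × (1 − 22%) = 5.6160%.
Convertible notes (debt portion): weight = 22.2/163.8978 = 0.1355; after-tax cost = 4.84% × (1 − 22%) = 3.7752%.
WACC = 0.6736 × 16.6521% + 0.0836 × 6.2453% + 0.1074 × 5.6160% + 0.1355 × 3.7752% = 12.8529%.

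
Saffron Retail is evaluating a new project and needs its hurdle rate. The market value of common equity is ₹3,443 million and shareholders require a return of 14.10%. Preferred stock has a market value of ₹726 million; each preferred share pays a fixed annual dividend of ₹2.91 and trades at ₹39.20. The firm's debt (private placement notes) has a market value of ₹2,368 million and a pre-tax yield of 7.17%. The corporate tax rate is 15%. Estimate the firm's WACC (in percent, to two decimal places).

10.46%

Cost of preferred: Rp = 2.91 / 39.2 = 7.4235%.
Total capital V = 3443 + 726 + 2368 = 6537.
Equity: weight = 3443/6537 = 0.5267; cost = 14.1%.
Preferred: weight = 726/6537 = 0.1111; cost = 7.4235%.
Private placement notes: weight = 2368/6537 = 0.3622; after-tax cost = 7.17% × (1 − 15%) = 6.0945%.
WACC = 0.5267 × 14.1000% + 0.1111 × 7.4235% + 0.3622 × 6.0945% = 10.4585%.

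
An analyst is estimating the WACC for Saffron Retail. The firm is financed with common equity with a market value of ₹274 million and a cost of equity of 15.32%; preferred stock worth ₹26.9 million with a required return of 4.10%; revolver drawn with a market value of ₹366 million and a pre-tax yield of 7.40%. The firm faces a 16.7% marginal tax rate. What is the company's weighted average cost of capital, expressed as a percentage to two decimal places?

9.84%

Total capital V = 274 + 26.9 + 366 = 666.9.
Equity: weight = 274/666.9 = 0.4109; cost = 15.32%.
Preferred: weight = 26.9/666.9 = 0.0403; cost = 4.1%.
Revolver drawn: weight = 366/666.9 = 0.5488; after-tax cost = 7.4% × (1 − 16.7%) = 6.1642%.
WACC = 0.4109 × 15.3200% + 0.0403 × 4.1000% + 0.5488 × 6.1642% = 9.8427%.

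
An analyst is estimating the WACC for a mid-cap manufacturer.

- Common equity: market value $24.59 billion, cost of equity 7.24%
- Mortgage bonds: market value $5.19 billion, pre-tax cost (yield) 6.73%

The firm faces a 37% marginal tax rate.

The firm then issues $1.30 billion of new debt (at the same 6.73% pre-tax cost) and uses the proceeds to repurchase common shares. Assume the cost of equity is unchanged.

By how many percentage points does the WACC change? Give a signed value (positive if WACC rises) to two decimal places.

Current WACC:
Total capital V = 24.59 + 5.19 = 29.78.
Equity: weight = 24.59/29.78 = 0.8257; cost = 7.24%.
Mortgage bonds: weight = 5.19/29.78 = 0.1743; after-tax cost = 6.73% × (1 − 37%) = 4.2399%.
WACC = 0.8257 × 7.2400% + 0.1743 × 4.2399% = 6.7171%.
After the change:
Total capital V = 23.29 + 6.49 = 29.78.
Equity: weight = 23.29/29.78 = 0.7821; cost = 7.24%.
Mortgage bonds: weight = 6.49/29.78 = 0.2179; after-tax cost = 6.73% × (1 − 37%) = 4.2399%.
WACC = 0.7821 × 7.2400% + 0.2179 × 4.2399% = 6.5862%.
Change in WACC = 6.5862% − 6.7171% = -0.1310 pp.

-0.13 pp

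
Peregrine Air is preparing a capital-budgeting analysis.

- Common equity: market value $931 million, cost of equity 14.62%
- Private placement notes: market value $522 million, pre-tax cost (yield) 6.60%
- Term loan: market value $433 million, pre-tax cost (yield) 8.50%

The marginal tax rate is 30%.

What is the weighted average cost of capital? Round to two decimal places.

Total capital V = 931 + 522 + 433 = 1886.
Equity: weight = 931/1886 = 0.4936; cost = 14.62%.
Private placement notes: weight = 522/1886 = 0.2768; after-tax cost = 6.6% × (1 − 30%) = 4.6200%.
Term loan: weight = 433/1886 = 0.2296; after-tax cost = 8.5% × (1 − 30%) = 5.9500%.
WACC = 0.4936 × 14.6200% + 0.2768 × 4.6200% + 0.2296 × 5.9500% = 9.8617%.

9.86%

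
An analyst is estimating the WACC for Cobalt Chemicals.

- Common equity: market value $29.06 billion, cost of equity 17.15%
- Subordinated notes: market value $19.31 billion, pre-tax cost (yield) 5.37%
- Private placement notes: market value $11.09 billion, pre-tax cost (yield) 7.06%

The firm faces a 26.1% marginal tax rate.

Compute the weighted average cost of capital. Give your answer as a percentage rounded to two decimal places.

10.64%

Total capital V = 29.06 + 19.31 + 11.09 = 59.46.
Equity: weight = 29.06/59.46 = 0.4887; cost = 17.15%.
Subordinated notes: weight = 19.31/59.46 = 0.3248; after-tax cost = 5.37% × (1 − 26.1%) = 3.9684%.
Private placement notes: weight = 11.09/59.46 = 0.1865; after-tax cost = 7.06% × (1 − 26.1%) = 5.2173%.
WACC = 0.4887 × 17.1500% + 0.3248 × 3.9684% + 0.1865 × 5.2173% = 10.6436%.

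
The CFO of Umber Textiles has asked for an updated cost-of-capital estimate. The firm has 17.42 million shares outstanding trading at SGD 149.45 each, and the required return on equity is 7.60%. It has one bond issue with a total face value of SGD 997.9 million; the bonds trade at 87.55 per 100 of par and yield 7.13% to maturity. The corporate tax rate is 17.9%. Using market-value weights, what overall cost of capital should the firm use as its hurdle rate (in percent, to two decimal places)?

Market value of equity E = 149.45 × 17.42m = 2603.419m. Market value of debt D = 997.9m × 87.55/100 = 873.66145m.
Total capital V = 2603.419 + 873.66145 = 3477.08045.
Equity: weight = 2603.419/3477.08045 = 0.7487; cost = 7.6%.
Bonds outstanding: weight = 873.66145/3477.08045 = 0.2513; after-tax cost = 7.13% × (1 − 17.9%) = 5.8537%.
WACC = 0.7487 × 7.6000% + 0.2513 × 5.8537% = 7.1612%.

7.16%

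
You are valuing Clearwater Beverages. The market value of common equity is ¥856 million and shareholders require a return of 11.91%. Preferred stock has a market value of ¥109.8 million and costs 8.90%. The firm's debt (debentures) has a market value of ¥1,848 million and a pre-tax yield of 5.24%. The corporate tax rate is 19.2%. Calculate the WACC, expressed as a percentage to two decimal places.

6.75%

Total capital V = 856 + 109.8 + 1848 = 2813.8.
Equity: weight = 856/2813.8 = 0.3042; cost = 11.91%.
Preferred: weight = 109.8/2813.8 = 0.0390; cost = 8.9%.
Debentures: weight = 1848/2813.8 = 0.6568; after-tax cost = 5.24% × (1 − 19.2%) = 4.2339%.
WACC = 0.3042 × 11.9100% + 0.0390 × 8.9000% + 0.6568 × 4.2339% = 6.7512%.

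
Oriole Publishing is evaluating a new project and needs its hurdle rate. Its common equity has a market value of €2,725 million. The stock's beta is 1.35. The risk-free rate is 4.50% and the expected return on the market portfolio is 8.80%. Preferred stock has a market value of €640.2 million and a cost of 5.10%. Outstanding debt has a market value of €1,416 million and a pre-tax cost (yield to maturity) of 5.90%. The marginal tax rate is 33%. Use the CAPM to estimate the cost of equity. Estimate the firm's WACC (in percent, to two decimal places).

Market risk premium = 8.8% − 4.5% = 4.3%.
Cost of equity via CAPM: Re = 4.5% + 1.35 × 4.3% = 10.3050%.
Total capital V = 2725 + 640.2 + 1416 = 4781.2.
Equity: weight = 2725/4781.2 = 0.5699; cost = 10.305%.
Preferred: weight = 640.2/4781.2 = 0.1339; cost = 5.1%.
Debt: weight = 1416/4781.2 = 0.2962; after-tax cost = 5.9% × (1 − 33%) = 3.9530%.
WACC = 0.5699 × 10.3050% + 0.1339 × 5.1000% + 0.2962 × 3.9530% = 7.7268%.

7.73%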